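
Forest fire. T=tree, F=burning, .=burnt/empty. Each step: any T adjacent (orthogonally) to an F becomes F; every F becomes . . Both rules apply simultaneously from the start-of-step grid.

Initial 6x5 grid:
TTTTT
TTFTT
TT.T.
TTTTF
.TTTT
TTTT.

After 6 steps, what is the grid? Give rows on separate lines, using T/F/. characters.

Step 1: 5 trees catch fire, 2 burn out
  TTFTT
  TF.FT
  TT.T.
  TTTF.
  .TTTF
  TTTT.
Step 2: 8 trees catch fire, 5 burn out
  TF.FT
  F...F
  TF.F.
  TTF..
  .TTF.
  TTTT.
Step 3: 6 trees catch fire, 8 burn out
  F...F
  .....
  F....
  TF...
  .TF..
  TTTF.
Step 4: 3 trees catch fire, 6 burn out
  .....
  .....
  .....
  F....
  .F...
  TTF..
Step 5: 1 trees catch fire, 3 burn out
  .....
  .....
  .....
  .....
  .....
  TF...
Step 6: 1 trees catch fire, 1 burn out
  .....
  .....
  .....
  .....
  .....
  F....

.....
.....
.....
.....
.....
F....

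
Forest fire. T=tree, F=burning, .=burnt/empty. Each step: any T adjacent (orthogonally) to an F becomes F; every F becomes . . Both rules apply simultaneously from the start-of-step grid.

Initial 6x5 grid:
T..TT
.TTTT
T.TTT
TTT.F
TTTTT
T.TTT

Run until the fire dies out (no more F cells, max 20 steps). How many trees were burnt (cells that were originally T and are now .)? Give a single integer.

Step 1: +2 fires, +1 burnt (F count now 2)
Step 2: +4 fires, +2 burnt (F count now 4)
Step 3: +5 fires, +4 burnt (F count now 5)
Step 4: +5 fires, +5 burnt (F count now 5)
Step 5: +3 fires, +5 burnt (F count now 3)
Step 6: +2 fires, +3 burnt (F count now 2)
Step 7: +1 fires, +2 burnt (F count now 1)
Step 8: +0 fires, +1 burnt (F count now 0)
Fire out after step 8
Initially T: 23, now '.': 29
Total burnt (originally-T cells now '.'): 22

Answer: 22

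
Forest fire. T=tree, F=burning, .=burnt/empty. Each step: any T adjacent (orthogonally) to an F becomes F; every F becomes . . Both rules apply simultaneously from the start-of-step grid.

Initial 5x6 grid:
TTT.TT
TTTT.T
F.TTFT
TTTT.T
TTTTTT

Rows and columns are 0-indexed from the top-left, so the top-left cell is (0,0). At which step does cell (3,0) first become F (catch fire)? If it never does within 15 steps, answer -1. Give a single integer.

Step 1: cell (3,0)='F' (+4 fires, +2 burnt)
  -> target ignites at step 1
Step 2: cell (3,0)='.' (+9 fires, +4 burnt)
Step 3: cell (3,0)='.' (+7 fires, +9 burnt)
Step 4: cell (3,0)='.' (+4 fires, +7 burnt)
Step 5: cell (3,0)='.' (+0 fires, +4 burnt)
  fire out at step 5

1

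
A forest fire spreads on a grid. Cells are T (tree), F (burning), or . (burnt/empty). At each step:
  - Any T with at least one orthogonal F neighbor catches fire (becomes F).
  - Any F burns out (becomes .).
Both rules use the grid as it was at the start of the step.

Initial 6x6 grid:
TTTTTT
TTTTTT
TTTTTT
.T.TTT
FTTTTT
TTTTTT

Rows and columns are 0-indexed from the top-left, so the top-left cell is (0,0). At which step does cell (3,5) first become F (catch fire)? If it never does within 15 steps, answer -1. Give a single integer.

Step 1: cell (3,5)='T' (+2 fires, +1 burnt)
Step 2: cell (3,5)='T' (+3 fires, +2 burnt)
Step 3: cell (3,5)='T' (+3 fires, +3 burnt)
Step 4: cell (3,5)='T' (+6 fires, +3 burnt)
Step 5: cell (3,5)='T' (+7 fires, +6 burnt)
Step 6: cell (3,5)='F' (+6 fires, +7 burnt)
  -> target ignites at step 6
Step 7: cell (3,5)='.' (+3 fires, +6 burnt)
Step 8: cell (3,5)='.' (+2 fires, +3 burnt)
Step 9: cell (3,5)='.' (+1 fires, +2 burnt)
Step 10: cell (3,5)='.' (+0 fires, +1 burnt)
  fire out at step 10

6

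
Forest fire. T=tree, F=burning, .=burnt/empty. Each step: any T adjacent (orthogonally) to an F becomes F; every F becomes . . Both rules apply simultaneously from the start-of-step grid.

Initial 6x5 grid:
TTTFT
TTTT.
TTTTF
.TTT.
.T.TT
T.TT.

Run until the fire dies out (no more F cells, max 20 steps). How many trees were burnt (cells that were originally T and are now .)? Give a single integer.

Answer: 20

Derivation:
Step 1: +4 fires, +2 burnt (F count now 4)
Step 2: +4 fires, +4 burnt (F count now 4)
Step 3: +5 fires, +4 burnt (F count now 5)
Step 4: +5 fires, +5 burnt (F count now 5)
Step 5: +2 fires, +5 burnt (F count now 2)
Step 6: +0 fires, +2 burnt (F count now 0)
Fire out after step 6
Initially T: 21, now '.': 29
Total burnt (originally-T cells now '.'): 20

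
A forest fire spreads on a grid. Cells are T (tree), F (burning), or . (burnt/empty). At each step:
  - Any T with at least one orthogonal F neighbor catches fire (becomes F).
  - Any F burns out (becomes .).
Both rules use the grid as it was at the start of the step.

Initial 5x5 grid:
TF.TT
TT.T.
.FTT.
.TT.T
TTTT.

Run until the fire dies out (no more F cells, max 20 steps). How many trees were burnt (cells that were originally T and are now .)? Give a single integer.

Answer: 14

Derivation:
Step 1: +4 fires, +2 burnt (F count now 4)
Step 2: +4 fires, +4 burnt (F count now 4)
Step 3: +3 fires, +4 burnt (F count now 3)
Step 4: +2 fires, +3 burnt (F count now 2)
Step 5: +1 fires, +2 burnt (F count now 1)
Step 6: +0 fires, +1 burnt (F count now 0)
Fire out after step 6
Initially T: 15, now '.': 24
Total burnt (originally-T cells now '.'): 14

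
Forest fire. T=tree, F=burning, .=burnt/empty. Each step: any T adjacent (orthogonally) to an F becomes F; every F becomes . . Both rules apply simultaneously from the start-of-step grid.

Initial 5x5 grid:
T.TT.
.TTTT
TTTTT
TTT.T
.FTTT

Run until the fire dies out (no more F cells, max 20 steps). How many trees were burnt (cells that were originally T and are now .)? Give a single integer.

Step 1: +2 fires, +1 burnt (F count now 2)
Step 2: +4 fires, +2 burnt (F count now 4)
Step 3: +4 fires, +4 burnt (F count now 4)
Step 4: +3 fires, +4 burnt (F count now 3)
Step 5: +3 fires, +3 burnt (F count now 3)
Step 6: +2 fires, +3 burnt (F count now 2)
Step 7: +0 fires, +2 burnt (F count now 0)
Fire out after step 7
Initially T: 19, now '.': 24
Total burnt (originally-T cells now '.'): 18

Answer: 18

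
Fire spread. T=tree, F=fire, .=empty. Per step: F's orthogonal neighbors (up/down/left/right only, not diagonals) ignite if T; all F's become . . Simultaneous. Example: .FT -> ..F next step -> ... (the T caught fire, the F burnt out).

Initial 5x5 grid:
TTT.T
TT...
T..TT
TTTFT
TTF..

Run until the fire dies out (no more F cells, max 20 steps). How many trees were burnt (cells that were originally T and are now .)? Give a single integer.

Step 1: +4 fires, +2 burnt (F count now 4)
Step 2: +3 fires, +4 burnt (F count now 3)
Step 3: +1 fires, +3 burnt (F count now 1)
Step 4: +1 fires, +1 burnt (F count now 1)
Step 5: +1 fires, +1 burnt (F count now 1)
Step 6: +2 fires, +1 burnt (F count now 2)
Step 7: +1 fires, +2 burnt (F count now 1)
Step 8: +1 fires, +1 burnt (F count now 1)
Step 9: +0 fires, +1 burnt (F count now 0)
Fire out after step 9
Initially T: 15, now '.': 24
Total burnt (originally-T cells now '.'): 14

Answer: 14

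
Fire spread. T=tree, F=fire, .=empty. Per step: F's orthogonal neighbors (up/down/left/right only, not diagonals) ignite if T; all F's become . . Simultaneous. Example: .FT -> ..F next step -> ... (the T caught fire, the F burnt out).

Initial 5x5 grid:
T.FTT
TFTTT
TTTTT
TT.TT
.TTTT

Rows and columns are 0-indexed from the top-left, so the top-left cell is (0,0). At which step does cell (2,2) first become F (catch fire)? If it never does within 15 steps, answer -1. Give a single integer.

Step 1: cell (2,2)='T' (+4 fires, +2 burnt)
Step 2: cell (2,2)='F' (+6 fires, +4 burnt)
  -> target ignites at step 2
Step 3: cell (2,2)='.' (+4 fires, +6 burnt)
Step 4: cell (2,2)='.' (+3 fires, +4 burnt)
Step 5: cell (2,2)='.' (+2 fires, +3 burnt)
Step 6: cell (2,2)='.' (+1 fires, +2 burnt)
Step 7: cell (2,2)='.' (+0 fires, +1 burnt)
  fire out at step 7

2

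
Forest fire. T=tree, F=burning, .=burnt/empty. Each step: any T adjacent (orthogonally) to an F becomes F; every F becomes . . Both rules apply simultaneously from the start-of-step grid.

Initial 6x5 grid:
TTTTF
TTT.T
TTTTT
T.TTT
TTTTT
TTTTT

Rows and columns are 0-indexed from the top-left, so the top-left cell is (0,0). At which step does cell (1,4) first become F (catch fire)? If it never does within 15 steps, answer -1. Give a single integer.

Step 1: cell (1,4)='F' (+2 fires, +1 burnt)
  -> target ignites at step 1
Step 2: cell (1,4)='.' (+2 fires, +2 burnt)
Step 3: cell (1,4)='.' (+4 fires, +2 burnt)
Step 4: cell (1,4)='.' (+5 fires, +4 burnt)
Step 5: cell (1,4)='.' (+5 fires, +5 burnt)
Step 6: cell (1,4)='.' (+3 fires, +5 burnt)
Step 7: cell (1,4)='.' (+3 fires, +3 burnt)
Step 8: cell (1,4)='.' (+2 fires, +3 burnt)
Step 9: cell (1,4)='.' (+1 fires, +2 burnt)
Step 10: cell (1,4)='.' (+0 fires, +1 burnt)
  fire out at step 10

1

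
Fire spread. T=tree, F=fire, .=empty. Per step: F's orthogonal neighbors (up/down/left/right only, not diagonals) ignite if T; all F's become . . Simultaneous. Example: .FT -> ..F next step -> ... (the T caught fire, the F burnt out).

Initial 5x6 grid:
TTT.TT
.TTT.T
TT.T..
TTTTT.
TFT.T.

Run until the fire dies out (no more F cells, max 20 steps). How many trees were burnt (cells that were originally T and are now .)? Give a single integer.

Answer: 17

Derivation:
Step 1: +3 fires, +1 burnt (F count now 3)
Step 2: +3 fires, +3 burnt (F count now 3)
Step 3: +3 fires, +3 burnt (F count now 3)
Step 4: +4 fires, +3 burnt (F count now 4)
Step 5: +4 fires, +4 burnt (F count now 4)
Step 6: +0 fires, +4 burnt (F count now 0)
Fire out after step 6
Initially T: 20, now '.': 27
Total burnt (originally-T cells now '.'): 17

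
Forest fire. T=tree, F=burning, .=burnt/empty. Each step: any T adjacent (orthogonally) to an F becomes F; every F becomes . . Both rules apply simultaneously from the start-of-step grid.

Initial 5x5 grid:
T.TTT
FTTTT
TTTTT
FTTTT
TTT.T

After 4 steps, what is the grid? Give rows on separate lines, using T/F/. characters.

Step 1: 5 trees catch fire, 2 burn out
  F.TTT
  .FTTT
  FTTTT
  .FTTT
  FTT.T
Step 2: 4 trees catch fire, 5 burn out
  ..TTT
  ..FTT
  .FTTT
  ..FTT
  .FT.T
Step 3: 5 trees catch fire, 4 burn out
  ..FTT
  ...FT
  ..FTT
  ...FT
  ..F.T
Step 4: 4 trees catch fire, 5 burn out
  ...FT
  ....F
  ...FT
  ....F
  ....T

...FT
....F
...FT
....F
....T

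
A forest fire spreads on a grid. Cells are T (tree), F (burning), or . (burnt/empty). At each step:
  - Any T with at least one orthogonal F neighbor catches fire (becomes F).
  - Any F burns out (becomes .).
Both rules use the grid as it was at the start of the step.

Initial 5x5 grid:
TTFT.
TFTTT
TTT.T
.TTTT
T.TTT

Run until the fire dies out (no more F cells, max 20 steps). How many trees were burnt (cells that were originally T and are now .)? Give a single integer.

Answer: 18

Derivation:
Step 1: +5 fires, +2 burnt (F count now 5)
Step 2: +5 fires, +5 burnt (F count now 5)
Step 3: +2 fires, +5 burnt (F count now 2)
Step 4: +3 fires, +2 burnt (F count now 3)
Step 5: +2 fires, +3 burnt (F count now 2)
Step 6: +1 fires, +2 burnt (F count now 1)
Step 7: +0 fires, +1 burnt (F count now 0)
Fire out after step 7
Initially T: 19, now '.': 24
Total burnt (originally-T cells now '.'): 18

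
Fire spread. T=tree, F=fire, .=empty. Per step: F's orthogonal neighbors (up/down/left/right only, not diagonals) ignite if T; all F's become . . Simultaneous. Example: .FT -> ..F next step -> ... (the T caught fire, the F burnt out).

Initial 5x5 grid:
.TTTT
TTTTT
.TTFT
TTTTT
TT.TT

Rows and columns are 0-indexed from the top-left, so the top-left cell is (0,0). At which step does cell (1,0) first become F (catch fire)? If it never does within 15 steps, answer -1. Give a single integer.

Step 1: cell (1,0)='T' (+4 fires, +1 burnt)
Step 2: cell (1,0)='T' (+7 fires, +4 burnt)
Step 3: cell (1,0)='T' (+5 fires, +7 burnt)
Step 4: cell (1,0)='F' (+4 fires, +5 burnt)
  -> target ignites at step 4
Step 5: cell (1,0)='.' (+1 fires, +4 burnt)
Step 6: cell (1,0)='.' (+0 fires, +1 burnt)
  fire out at step 6

4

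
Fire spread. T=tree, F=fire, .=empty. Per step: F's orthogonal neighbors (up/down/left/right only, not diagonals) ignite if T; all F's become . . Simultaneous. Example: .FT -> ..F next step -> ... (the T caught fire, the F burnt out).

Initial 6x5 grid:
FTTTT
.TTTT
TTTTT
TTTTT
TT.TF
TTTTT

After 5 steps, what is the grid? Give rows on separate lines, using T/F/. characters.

Step 1: 4 trees catch fire, 2 burn out
  .FTTT
  .TTTT
  TTTTT
  TTTTF
  TT.F.
  TTTTF
Step 2: 5 trees catch fire, 4 burn out
  ..FTT
  .FTTT
  TTTTF
  TTTF.
  TT...
  TTTF.
Step 3: 7 trees catch fire, 5 burn out
  ...FT
  ..FTF
  TFTF.
  TTF..
  TT...
  TTF..
Step 4: 6 trees catch fire, 7 burn out
  ....F
  ...F.
  F.F..
  TF...
  TT...
  TF...
Step 5: 3 trees catch fire, 6 burn out
  .....
  .....
  .....
  F....
  TF...
  F....

.....
.....
.....
F....
TF...
F....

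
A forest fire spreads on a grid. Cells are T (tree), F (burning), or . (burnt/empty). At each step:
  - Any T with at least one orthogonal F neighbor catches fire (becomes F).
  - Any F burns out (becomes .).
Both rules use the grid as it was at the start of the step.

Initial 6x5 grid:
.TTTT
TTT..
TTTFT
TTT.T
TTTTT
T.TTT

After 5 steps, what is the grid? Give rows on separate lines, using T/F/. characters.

Step 1: 2 trees catch fire, 1 burn out
  .TTTT
  TTT..
  TTF.F
  TTT.T
  TTTTT
  T.TTT
Step 2: 4 trees catch fire, 2 burn out
  .TTTT
  TTF..
  TF...
  TTF.F
  TTTTT
  T.TTT
Step 3: 6 trees catch fire, 4 burn out
  .TFTT
  TF...
  F....
  TF...
  TTFTF
  T.TTT
Step 4: 8 trees catch fire, 6 burn out
  .F.FT
  F....
  .....
  F....
  TF.F.
  T.FTF
Step 5: 3 trees catch fire, 8 burn out
  ....F
  .....
  .....
  .....
  F....
  T..F.

....F
.....
.....
.....
F....
T..F.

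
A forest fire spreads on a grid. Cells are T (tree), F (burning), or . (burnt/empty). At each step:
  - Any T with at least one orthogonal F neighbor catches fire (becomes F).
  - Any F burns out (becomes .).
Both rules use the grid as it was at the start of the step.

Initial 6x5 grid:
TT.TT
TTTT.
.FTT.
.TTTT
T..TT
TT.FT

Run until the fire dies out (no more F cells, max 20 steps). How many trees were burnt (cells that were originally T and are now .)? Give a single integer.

Answer: 17

Derivation:
Step 1: +5 fires, +2 burnt (F count now 5)
Step 2: +7 fires, +5 burnt (F count now 7)
Step 3: +3 fires, +7 burnt (F count now 3)
Step 4: +1 fires, +3 burnt (F count now 1)
Step 5: +1 fires, +1 burnt (F count now 1)
Step 6: +0 fires, +1 burnt (F count now 0)
Fire out after step 6
Initially T: 20, now '.': 27
Total burnt (originally-T cells now '.'): 17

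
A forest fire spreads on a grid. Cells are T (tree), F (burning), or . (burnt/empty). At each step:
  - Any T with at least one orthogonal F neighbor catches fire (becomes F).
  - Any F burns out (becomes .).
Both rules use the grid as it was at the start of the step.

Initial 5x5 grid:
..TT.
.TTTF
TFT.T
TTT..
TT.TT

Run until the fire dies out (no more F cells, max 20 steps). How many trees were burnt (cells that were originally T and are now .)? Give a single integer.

Step 1: +6 fires, +2 burnt (F count now 6)
Step 2: +5 fires, +6 burnt (F count now 5)
Step 3: +2 fires, +5 burnt (F count now 2)
Step 4: +0 fires, +2 burnt (F count now 0)
Fire out after step 4
Initially T: 15, now '.': 23
Total burnt (originally-T cells now '.'): 13

Answer: 13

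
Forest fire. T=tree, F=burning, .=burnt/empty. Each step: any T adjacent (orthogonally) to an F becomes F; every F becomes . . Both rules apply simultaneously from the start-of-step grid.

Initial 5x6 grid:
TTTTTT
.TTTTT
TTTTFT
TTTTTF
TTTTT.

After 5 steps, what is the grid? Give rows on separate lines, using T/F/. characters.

Step 1: 4 trees catch fire, 2 burn out
  TTTTTT
  .TTTFT
  TTTF.F
  TTTTF.
  TTTTT.
Step 2: 6 trees catch fire, 4 burn out
  TTTTFT
  .TTF.F
  TTF...
  TTTF..
  TTTTF.
Step 3: 6 trees catch fire, 6 burn out
  TTTF.F
  .TF...
  TF....
  TTF...
  TTTF..
Step 4: 5 trees catch fire, 6 burn out
  TTF...
  .F....
  F.....
  TF....
  TTF...
Step 5: 3 trees catch fire, 5 burn out
  TF....
  ......
  ......
  F.....
  TF....

TF....
......
......
F.....
TF....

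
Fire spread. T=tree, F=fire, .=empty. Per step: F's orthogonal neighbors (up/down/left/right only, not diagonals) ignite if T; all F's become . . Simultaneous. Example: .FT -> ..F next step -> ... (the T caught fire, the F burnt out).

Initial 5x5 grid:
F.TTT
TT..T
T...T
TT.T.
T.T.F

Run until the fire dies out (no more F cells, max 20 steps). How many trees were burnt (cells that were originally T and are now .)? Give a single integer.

Answer: 6

Derivation:
Step 1: +1 fires, +2 burnt (F count now 1)
Step 2: +2 fires, +1 burnt (F count now 2)
Step 3: +1 fires, +2 burnt (F count now 1)
Step 4: +2 fires, +1 burnt (F count now 2)
Step 5: +0 fires, +2 burnt (F count now 0)
Fire out after step 5
Initially T: 13, now '.': 18
Total burnt (originally-T cells now '.'): 6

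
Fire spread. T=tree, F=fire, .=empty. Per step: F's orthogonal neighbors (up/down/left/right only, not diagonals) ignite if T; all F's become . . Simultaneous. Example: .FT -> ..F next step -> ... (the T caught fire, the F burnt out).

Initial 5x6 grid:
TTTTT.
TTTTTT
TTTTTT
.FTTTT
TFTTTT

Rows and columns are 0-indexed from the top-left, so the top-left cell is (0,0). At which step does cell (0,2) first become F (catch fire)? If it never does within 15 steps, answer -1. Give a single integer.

Step 1: cell (0,2)='T' (+4 fires, +2 burnt)
Step 2: cell (0,2)='T' (+5 fires, +4 burnt)
Step 3: cell (0,2)='T' (+6 fires, +5 burnt)
Step 4: cell (0,2)='F' (+6 fires, +6 burnt)
  -> target ignites at step 4
Step 5: cell (0,2)='.' (+3 fires, +6 burnt)
Step 6: cell (0,2)='.' (+2 fires, +3 burnt)
Step 7: cell (0,2)='.' (+0 fires, +2 burnt)
  fire out at step 7

4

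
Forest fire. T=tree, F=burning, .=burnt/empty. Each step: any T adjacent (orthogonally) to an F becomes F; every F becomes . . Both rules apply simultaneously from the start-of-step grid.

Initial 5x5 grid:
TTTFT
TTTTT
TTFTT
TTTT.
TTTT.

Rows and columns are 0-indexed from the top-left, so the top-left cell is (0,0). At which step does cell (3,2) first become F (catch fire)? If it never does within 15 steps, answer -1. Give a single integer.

Step 1: cell (3,2)='F' (+7 fires, +2 burnt)
  -> target ignites at step 1
Step 2: cell (3,2)='.' (+8 fires, +7 burnt)
Step 3: cell (3,2)='.' (+5 fires, +8 burnt)
Step 4: cell (3,2)='.' (+1 fires, +5 burnt)
Step 5: cell (3,2)='.' (+0 fires, +1 burnt)
  fire out at step 5

1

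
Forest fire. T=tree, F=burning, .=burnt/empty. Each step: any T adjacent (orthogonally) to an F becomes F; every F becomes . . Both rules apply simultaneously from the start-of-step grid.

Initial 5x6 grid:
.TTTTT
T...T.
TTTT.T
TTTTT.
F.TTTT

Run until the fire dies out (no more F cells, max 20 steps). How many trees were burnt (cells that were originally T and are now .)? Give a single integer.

Step 1: +1 fires, +1 burnt (F count now 1)
Step 2: +2 fires, +1 burnt (F count now 2)
Step 3: +3 fires, +2 burnt (F count now 3)
Step 4: +3 fires, +3 burnt (F count now 3)
Step 5: +3 fires, +3 burnt (F count now 3)
Step 6: +1 fires, +3 burnt (F count now 1)
Step 7: +1 fires, +1 burnt (F count now 1)
Step 8: +0 fires, +1 burnt (F count now 0)
Fire out after step 8
Initially T: 21, now '.': 23
Total burnt (originally-T cells now '.'): 14

Answer: 14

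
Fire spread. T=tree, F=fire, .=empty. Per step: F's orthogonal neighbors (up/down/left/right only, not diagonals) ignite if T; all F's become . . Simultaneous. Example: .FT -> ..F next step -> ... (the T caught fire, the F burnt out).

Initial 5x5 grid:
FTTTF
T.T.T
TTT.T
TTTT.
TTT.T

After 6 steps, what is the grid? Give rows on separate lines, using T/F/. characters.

Step 1: 4 trees catch fire, 2 burn out
  .FTF.
  F.T.F
  TTT.T
  TTTT.
  TTT.T
Step 2: 3 trees catch fire, 4 burn out
  ..F..
  ..T..
  FTT.F
  TTTT.
  TTT.T
Step 3: 3 trees catch fire, 3 burn out
  .....
  ..F..
  .FT..
  FTTT.
  TTT.T
Step 4: 3 trees catch fire, 3 burn out
  .....
  .....
  ..F..
  .FTT.
  FTT.T
Step 5: 2 trees catch fire, 3 burn out
  .....
  .....
  .....
  ..FT.
  .FT.T
Step 6: 2 trees catch fire, 2 burn out
  .....
  .....
  .....
  ...F.
  ..F.T

.....
.....
.....
...F.
..F.T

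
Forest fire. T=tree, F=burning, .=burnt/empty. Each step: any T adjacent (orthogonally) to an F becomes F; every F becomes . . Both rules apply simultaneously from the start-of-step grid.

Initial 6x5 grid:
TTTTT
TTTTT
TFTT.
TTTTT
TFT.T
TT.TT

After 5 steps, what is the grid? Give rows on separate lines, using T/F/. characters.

Step 1: 7 trees catch fire, 2 burn out
  TTTTT
  TFTTT
  F.FT.
  TFTTT
  F.F.T
  TF.TT
Step 2: 7 trees catch fire, 7 burn out
  TFTTT
  F.FTT
  ...F.
  F.FTT
  ....T
  F..TT
Step 3: 4 trees catch fire, 7 burn out
  F.FTT
  ...FT
  .....
  ...FT
  ....T
  ...TT
Step 4: 3 trees catch fire, 4 burn out
  ...FT
  ....F
  .....
  ....F
  ....T
  ...TT
Step 5: 2 trees catch fire, 3 burn out
  ....F
  .....
  .....
  .....
  ....F
  ...TT

....F
.....
.....
.....
....F
...TT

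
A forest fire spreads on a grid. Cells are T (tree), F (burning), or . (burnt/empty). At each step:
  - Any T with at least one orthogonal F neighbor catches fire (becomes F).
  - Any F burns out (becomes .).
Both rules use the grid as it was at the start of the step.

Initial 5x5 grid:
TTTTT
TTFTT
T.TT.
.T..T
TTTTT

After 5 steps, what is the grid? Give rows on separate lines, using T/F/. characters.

Step 1: 4 trees catch fire, 1 burn out
  TTFTT
  TF.FT
  T.FT.
  .T..T
  TTTTT
Step 2: 5 trees catch fire, 4 burn out
  TF.FT
  F...F
  T..F.
  .T..T
  TTTTT
Step 3: 3 trees catch fire, 5 burn out
  F...F
  .....
  F....
  .T..T
  TTTTT
Step 4: 0 trees catch fire, 3 burn out
  .....
  .....
  .....
  .T..T
  TTTTT
Step 5: 0 trees catch fire, 0 burn out
  .....
  .....
  .....
  .T..T
  TTTTT

.....
.....
.....
.T..T
TTTTT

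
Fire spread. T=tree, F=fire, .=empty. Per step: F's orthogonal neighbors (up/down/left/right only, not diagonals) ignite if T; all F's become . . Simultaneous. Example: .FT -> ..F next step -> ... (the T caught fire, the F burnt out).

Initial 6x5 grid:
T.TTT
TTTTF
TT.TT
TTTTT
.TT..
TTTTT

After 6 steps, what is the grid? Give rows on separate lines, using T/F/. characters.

Step 1: 3 trees catch fire, 1 burn out
  T.TTF
  TTTF.
  TT.TF
  TTTTT
  .TT..
  TTTTT
Step 2: 4 trees catch fire, 3 burn out
  T.TF.
  TTF..
  TT.F.
  TTTTF
  .TT..
  TTTTT
Step 3: 3 trees catch fire, 4 burn out
  T.F..
  TF...
  TT...
  TTTF.
  .TT..
  TTTTT
Step 4: 3 trees catch fire, 3 burn out
  T....
  F....
  TF...
  TTF..
  .TT..
  TTTTT
Step 5: 4 trees catch fire, 3 burn out
  F....
  .....
  F....
  TF...
  .TF..
  TTTTT
Step 6: 3 trees catch fire, 4 burn out
  .....
  .....
  .....
  F....
  .F...
  TTFTT

.....
.....
.....
F....
.F...
TTFTT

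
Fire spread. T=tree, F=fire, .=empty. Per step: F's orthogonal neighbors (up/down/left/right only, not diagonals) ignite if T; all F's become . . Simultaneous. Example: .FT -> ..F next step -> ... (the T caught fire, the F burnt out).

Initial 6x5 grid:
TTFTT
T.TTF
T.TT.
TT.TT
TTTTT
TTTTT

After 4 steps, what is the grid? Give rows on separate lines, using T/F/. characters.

Step 1: 5 trees catch fire, 2 burn out
  TF.FF
  T.FF.
  T.TT.
  TT.TT
  TTTTT
  TTTTT
Step 2: 3 trees catch fire, 5 burn out
  F....
  T....
  T.FF.
  TT.TT
  TTTTT
  TTTTT
Step 3: 2 trees catch fire, 3 burn out
  .....
  F....
  T....
  TT.FT
  TTTTT
  TTTTT
Step 4: 3 trees catch fire, 2 burn out
  .....
  .....
  F....
  TT..F
  TTTFT
  TTTTT

.....
.....
F....
TT..F
TTTFT
TTTTT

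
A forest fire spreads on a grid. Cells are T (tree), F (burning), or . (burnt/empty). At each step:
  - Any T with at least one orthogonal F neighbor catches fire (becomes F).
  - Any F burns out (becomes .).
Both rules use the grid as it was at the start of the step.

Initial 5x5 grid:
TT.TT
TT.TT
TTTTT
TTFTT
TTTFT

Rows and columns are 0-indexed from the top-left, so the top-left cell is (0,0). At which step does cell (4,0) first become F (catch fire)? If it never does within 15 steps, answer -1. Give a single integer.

Step 1: cell (4,0)='T' (+5 fires, +2 burnt)
Step 2: cell (4,0)='T' (+5 fires, +5 burnt)
Step 3: cell (4,0)='F' (+5 fires, +5 burnt)
  -> target ignites at step 3
Step 4: cell (4,0)='.' (+4 fires, +5 burnt)
Step 5: cell (4,0)='.' (+2 fires, +4 burnt)
Step 6: cell (4,0)='.' (+0 fires, +2 burnt)
  fire out at step 6

3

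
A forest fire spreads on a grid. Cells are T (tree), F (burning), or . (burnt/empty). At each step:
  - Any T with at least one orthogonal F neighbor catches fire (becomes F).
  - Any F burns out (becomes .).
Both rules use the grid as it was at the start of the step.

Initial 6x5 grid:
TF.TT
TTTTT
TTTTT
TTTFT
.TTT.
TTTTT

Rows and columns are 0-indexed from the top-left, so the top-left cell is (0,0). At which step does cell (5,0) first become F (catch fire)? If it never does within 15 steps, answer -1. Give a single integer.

Step 1: cell (5,0)='T' (+6 fires, +2 burnt)
Step 2: cell (5,0)='T' (+9 fires, +6 burnt)
Step 3: cell (5,0)='T' (+7 fires, +9 burnt)
Step 4: cell (5,0)='T' (+2 fires, +7 burnt)
Step 5: cell (5,0)='F' (+1 fires, +2 burnt)
  -> target ignites at step 5
Step 6: cell (5,0)='.' (+0 fires, +1 burnt)
  fire out at step 6

5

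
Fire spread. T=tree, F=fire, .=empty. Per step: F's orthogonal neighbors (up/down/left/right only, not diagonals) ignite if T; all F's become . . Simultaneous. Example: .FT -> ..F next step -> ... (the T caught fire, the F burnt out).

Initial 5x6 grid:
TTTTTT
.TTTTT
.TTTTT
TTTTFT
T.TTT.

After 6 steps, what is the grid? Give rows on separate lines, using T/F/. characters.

Step 1: 4 trees catch fire, 1 burn out
  TTTTTT
  .TTTTT
  .TTTFT
  TTTF.F
  T.TTF.
Step 2: 5 trees catch fire, 4 burn out
  TTTTTT
  .TTTFT
  .TTF.F
  TTF...
  T.TF..
Step 3: 6 trees catch fire, 5 burn out
  TTTTFT
  .TTF.F
  .TF...
  TF....
  T.F...
Step 4: 5 trees catch fire, 6 burn out
  TTTF.F
  .TF...
  .F....
  F.....
  T.....
Step 5: 3 trees catch fire, 5 burn out
  TTF...
  .F....
  ......
  ......
  F.....
Step 6: 1 trees catch fire, 3 burn out
  TF....
  ......
  ......
  ......
  ......

TF....
......
......
......
......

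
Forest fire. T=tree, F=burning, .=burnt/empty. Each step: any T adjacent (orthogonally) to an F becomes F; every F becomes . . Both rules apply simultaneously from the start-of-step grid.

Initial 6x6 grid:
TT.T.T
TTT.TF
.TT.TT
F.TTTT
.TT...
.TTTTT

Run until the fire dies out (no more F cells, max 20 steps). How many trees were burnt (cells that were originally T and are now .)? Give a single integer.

Answer: 22

Derivation:
Step 1: +3 fires, +2 burnt (F count now 3)
Step 2: +2 fires, +3 burnt (F count now 2)
Step 3: +1 fires, +2 burnt (F count now 1)
Step 4: +1 fires, +1 burnt (F count now 1)
Step 5: +1 fires, +1 burnt (F count now 1)
Step 6: +2 fires, +1 burnt (F count now 2)
Step 7: +4 fires, +2 burnt (F count now 4)
Step 8: +3 fires, +4 burnt (F count now 3)
Step 9: +3 fires, +3 burnt (F count now 3)
Step 10: +2 fires, +3 burnt (F count now 2)
Step 11: +0 fires, +2 burnt (F count now 0)
Fire out after step 11
Initially T: 23, now '.': 35
Total burnt (originally-T cells now '.'): 22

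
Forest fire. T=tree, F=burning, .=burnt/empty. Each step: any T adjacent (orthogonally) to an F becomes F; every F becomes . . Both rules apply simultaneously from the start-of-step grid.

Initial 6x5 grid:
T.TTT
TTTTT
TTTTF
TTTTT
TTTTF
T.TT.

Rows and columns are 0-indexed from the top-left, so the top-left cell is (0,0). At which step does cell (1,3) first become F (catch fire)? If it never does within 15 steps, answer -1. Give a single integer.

Step 1: cell (1,3)='T' (+4 fires, +2 burnt)
Step 2: cell (1,3)='F' (+6 fires, +4 burnt)
  -> target ignites at step 2
Step 3: cell (1,3)='.' (+6 fires, +6 burnt)
Step 4: cell (1,3)='.' (+5 fires, +6 burnt)
Step 5: cell (1,3)='.' (+3 fires, +5 burnt)
Step 6: cell (1,3)='.' (+1 fires, +3 burnt)
Step 7: cell (1,3)='.' (+0 fires, +1 burnt)
  fire out at step 7

2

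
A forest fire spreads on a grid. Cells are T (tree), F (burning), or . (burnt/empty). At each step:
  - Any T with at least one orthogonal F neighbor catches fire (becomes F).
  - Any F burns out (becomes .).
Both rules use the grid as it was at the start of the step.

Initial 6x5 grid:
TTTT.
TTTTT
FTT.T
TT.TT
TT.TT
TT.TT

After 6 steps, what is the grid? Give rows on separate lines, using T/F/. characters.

Step 1: 3 trees catch fire, 1 burn out
  TTTT.
  FTTTT
  .FT.T
  FT.TT
  TT.TT
  TT.TT
Step 2: 5 trees catch fire, 3 burn out
  FTTT.
  .FTTT
  ..F.T
  .F.TT
  FT.TT
  TT.TT
Step 3: 4 trees catch fire, 5 burn out
  .FTT.
  ..FTT
  ....T
  ...TT
  .F.TT
  FT.TT
Step 4: 3 trees catch fire, 4 burn out
  ..FT.
  ...FT
  ....T
  ...TT
  ...TT
  .F.TT
Step 5: 2 trees catch fire, 3 burn out
  ...F.
  ....F
  ....T
  ...TT
  ...TT
  ...TT
Step 6: 1 trees catch fire, 2 burn out
  .....
  .....
  ....F
  ...TT
  ...TT
  ...TT

.....
.....
....F
...TT
...TT
...TT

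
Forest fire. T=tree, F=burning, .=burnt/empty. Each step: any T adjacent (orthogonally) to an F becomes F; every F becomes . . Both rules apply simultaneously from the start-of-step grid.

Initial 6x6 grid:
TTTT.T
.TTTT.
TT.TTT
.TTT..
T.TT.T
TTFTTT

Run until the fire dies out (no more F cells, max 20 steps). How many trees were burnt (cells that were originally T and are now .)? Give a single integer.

Answer: 25

Derivation:
Step 1: +3 fires, +1 burnt (F count now 3)
Step 2: +4 fires, +3 burnt (F count now 4)
Step 3: +4 fires, +4 burnt (F count now 4)
Step 4: +3 fires, +4 burnt (F count now 3)
Step 5: +4 fires, +3 burnt (F count now 4)
Step 6: +5 fires, +4 burnt (F count now 5)
Step 7: +2 fires, +5 burnt (F count now 2)
Step 8: +0 fires, +2 burnt (F count now 0)
Fire out after step 8
Initially T: 26, now '.': 35
Total burnt (originally-T cells now '.'): 25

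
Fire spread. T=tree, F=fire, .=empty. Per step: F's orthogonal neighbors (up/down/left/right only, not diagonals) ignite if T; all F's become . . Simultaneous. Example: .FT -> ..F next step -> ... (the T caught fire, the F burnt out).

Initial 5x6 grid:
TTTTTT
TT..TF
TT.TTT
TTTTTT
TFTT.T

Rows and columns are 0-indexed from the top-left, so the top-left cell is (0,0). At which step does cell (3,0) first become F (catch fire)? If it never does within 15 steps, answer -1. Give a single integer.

Step 1: cell (3,0)='T' (+6 fires, +2 burnt)
Step 2: cell (3,0)='F' (+7 fires, +6 burnt)
  -> target ignites at step 2
Step 3: cell (3,0)='.' (+7 fires, +7 burnt)
Step 4: cell (3,0)='.' (+3 fires, +7 burnt)
Step 5: cell (3,0)='.' (+1 fires, +3 burnt)
Step 6: cell (3,0)='.' (+0 fires, +1 burnt)
  fire out at step 6

2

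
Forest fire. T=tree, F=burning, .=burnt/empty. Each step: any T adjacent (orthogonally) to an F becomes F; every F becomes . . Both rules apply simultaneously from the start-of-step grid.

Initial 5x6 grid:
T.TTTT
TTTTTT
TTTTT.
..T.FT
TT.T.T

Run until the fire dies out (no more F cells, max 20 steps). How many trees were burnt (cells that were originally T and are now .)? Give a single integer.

Answer: 19

Derivation:
Step 1: +2 fires, +1 burnt (F count now 2)
Step 2: +3 fires, +2 burnt (F count now 3)
Step 3: +4 fires, +3 burnt (F count now 4)
Step 4: +5 fires, +4 burnt (F count now 5)
Step 5: +3 fires, +5 burnt (F count now 3)
Step 6: +1 fires, +3 burnt (F count now 1)
Step 7: +1 fires, +1 burnt (F count now 1)
Step 8: +0 fires, +1 burnt (F count now 0)
Fire out after step 8
Initially T: 22, now '.': 27
Total burnt (originally-T cells now '.'): 19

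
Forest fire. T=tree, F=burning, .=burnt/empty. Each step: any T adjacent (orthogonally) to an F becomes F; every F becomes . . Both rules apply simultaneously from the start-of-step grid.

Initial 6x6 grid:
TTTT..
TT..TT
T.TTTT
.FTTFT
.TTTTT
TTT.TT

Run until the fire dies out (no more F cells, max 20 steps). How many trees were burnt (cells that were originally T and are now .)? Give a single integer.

Step 1: +6 fires, +2 burnt (F count now 6)
Step 2: +9 fires, +6 burnt (F count now 9)
Step 3: +4 fires, +9 burnt (F count now 4)
Step 4: +0 fires, +4 burnt (F count now 0)
Fire out after step 4
Initially T: 26, now '.': 29
Total burnt (originally-T cells now '.'): 19

Answer: 19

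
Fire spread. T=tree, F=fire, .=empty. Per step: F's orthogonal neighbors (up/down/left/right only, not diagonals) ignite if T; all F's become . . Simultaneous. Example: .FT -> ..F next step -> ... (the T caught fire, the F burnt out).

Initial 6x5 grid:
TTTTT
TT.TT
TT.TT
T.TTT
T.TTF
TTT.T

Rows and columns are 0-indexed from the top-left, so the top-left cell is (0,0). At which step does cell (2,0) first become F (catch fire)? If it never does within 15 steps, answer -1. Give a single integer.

Step 1: cell (2,0)='T' (+3 fires, +1 burnt)
Step 2: cell (2,0)='T' (+3 fires, +3 burnt)
Step 3: cell (2,0)='T' (+4 fires, +3 burnt)
Step 4: cell (2,0)='T' (+3 fires, +4 burnt)
Step 5: cell (2,0)='T' (+2 fires, +3 burnt)
Step 6: cell (2,0)='T' (+2 fires, +2 burnt)
Step 7: cell (2,0)='T' (+2 fires, +2 burnt)
Step 8: cell (2,0)='F' (+3 fires, +2 burnt)
  -> target ignites at step 8
Step 9: cell (2,0)='.' (+2 fires, +3 burnt)
Step 10: cell (2,0)='.' (+0 fires, +2 burnt)
  fire out at step 10

8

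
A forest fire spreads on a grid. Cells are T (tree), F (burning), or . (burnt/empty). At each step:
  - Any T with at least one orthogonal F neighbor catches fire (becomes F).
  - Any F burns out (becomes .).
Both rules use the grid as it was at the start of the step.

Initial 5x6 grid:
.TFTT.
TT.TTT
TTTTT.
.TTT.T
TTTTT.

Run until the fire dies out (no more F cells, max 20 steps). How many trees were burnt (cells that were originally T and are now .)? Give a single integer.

Answer: 21

Derivation:
Step 1: +2 fires, +1 burnt (F count now 2)
Step 2: +3 fires, +2 burnt (F count now 3)
Step 3: +4 fires, +3 burnt (F count now 4)
Step 4: +6 fires, +4 burnt (F count now 6)
Step 5: +3 fires, +6 burnt (F count now 3)
Step 6: +3 fires, +3 burnt (F count now 3)
Step 7: +0 fires, +3 burnt (F count now 0)
Fire out after step 7
Initially T: 22, now '.': 29
Total burnt (originally-T cells now '.'): 21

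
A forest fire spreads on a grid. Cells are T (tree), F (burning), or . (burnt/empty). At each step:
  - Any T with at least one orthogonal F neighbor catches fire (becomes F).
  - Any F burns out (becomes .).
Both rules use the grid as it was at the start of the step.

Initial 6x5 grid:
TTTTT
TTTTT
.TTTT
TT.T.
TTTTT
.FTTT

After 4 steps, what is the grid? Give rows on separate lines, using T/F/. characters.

Step 1: 2 trees catch fire, 1 burn out
  TTTTT
  TTTTT
  .TTTT
  TT.T.
  TFTTT
  ..FTT
Step 2: 4 trees catch fire, 2 burn out
  TTTTT
  TTTTT
  .TTTT
  TF.T.
  F.FTT
  ...FT
Step 3: 4 trees catch fire, 4 burn out
  TTTTT
  TTTTT
  .FTTT
  F..T.
  ...FT
  ....F
Step 4: 4 trees catch fire, 4 burn out
  TTTTT
  TFTTT
  ..FTT
  ...F.
  ....F
  .....

TTTTT
TFTTT
..FTT
...F.
....F
.....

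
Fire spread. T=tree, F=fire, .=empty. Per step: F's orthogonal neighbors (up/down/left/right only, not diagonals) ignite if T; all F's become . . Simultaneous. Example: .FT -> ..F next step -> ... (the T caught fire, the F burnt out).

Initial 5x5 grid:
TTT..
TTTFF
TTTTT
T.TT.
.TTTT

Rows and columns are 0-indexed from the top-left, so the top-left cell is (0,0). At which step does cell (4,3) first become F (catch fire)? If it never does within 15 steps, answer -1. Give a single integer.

Step 1: cell (4,3)='T' (+3 fires, +2 burnt)
Step 2: cell (4,3)='T' (+4 fires, +3 burnt)
Step 3: cell (4,3)='F' (+5 fires, +4 burnt)
  -> target ignites at step 3
Step 4: cell (4,3)='.' (+4 fires, +5 burnt)
Step 5: cell (4,3)='.' (+2 fires, +4 burnt)
Step 6: cell (4,3)='.' (+0 fires, +2 burnt)
  fire out at step 6

3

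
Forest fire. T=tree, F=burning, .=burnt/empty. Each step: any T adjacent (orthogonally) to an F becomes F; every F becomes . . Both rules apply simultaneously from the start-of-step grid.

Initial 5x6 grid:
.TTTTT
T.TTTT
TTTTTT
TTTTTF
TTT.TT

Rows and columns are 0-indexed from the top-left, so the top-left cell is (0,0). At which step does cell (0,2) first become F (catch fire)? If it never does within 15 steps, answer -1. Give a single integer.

Step 1: cell (0,2)='T' (+3 fires, +1 burnt)
Step 2: cell (0,2)='T' (+4 fires, +3 burnt)
Step 3: cell (0,2)='T' (+4 fires, +4 burnt)
Step 4: cell (0,2)='T' (+5 fires, +4 burnt)
Step 5: cell (0,2)='T' (+5 fires, +5 burnt)
Step 6: cell (0,2)='F' (+3 fires, +5 burnt)
  -> target ignites at step 6
Step 7: cell (0,2)='.' (+2 fires, +3 burnt)
Step 8: cell (0,2)='.' (+0 fires, +2 burnt)
  fire out at step 8

6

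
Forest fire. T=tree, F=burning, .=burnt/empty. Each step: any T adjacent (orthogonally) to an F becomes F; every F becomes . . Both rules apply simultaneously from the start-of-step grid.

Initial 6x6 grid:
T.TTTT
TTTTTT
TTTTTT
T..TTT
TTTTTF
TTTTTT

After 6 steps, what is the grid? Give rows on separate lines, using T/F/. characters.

Step 1: 3 trees catch fire, 1 burn out
  T.TTTT
  TTTTTT
  TTTTTT
  T..TTF
  TTTTF.
  TTTTTF
Step 2: 4 trees catch fire, 3 burn out
  T.TTTT
  TTTTTT
  TTTTTF
  T..TF.
  TTTF..
  TTTTF.
Step 3: 5 trees catch fire, 4 burn out
  T.TTTT
  TTTTTF
  TTTTF.
  T..F..
  TTF...
  TTTF..
Step 4: 5 trees catch fire, 5 burn out
  T.TTTF
  TTTTF.
  TTTF..
  T.....
  TF....
  TTF...
Step 5: 5 trees catch fire, 5 burn out
  T.TTF.
  TTTF..
  TTF...
  T.....
  F.....
  TF....
Step 6: 5 trees catch fire, 5 burn out
  T.TF..
  TTF...
  TF....
  F.....
  ......
  F.....

T.TF..
TTF...
TF....
F.....
......
F.....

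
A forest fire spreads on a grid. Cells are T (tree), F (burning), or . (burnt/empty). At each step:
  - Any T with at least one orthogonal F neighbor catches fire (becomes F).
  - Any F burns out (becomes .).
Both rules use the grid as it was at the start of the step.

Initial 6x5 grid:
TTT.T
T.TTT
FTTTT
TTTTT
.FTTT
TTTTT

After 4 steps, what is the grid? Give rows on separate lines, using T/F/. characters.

Step 1: 6 trees catch fire, 2 burn out
  TTT.T
  F.TTT
  .FTTT
  FFTTT
  ..FTT
  TFTTT
Step 2: 6 trees catch fire, 6 burn out
  FTT.T
  ..TTT
  ..FTT
  ..FTT
  ...FT
  F.FTT
Step 3: 6 trees catch fire, 6 burn out
  .FT.T
  ..FTT
  ...FT
  ...FT
  ....F
  ...FT
Step 4: 5 trees catch fire, 6 burn out
  ..F.T
  ...FT
  ....F
  ....F
  .....
  ....F

..F.T
...FT
....F
....F
.....
....F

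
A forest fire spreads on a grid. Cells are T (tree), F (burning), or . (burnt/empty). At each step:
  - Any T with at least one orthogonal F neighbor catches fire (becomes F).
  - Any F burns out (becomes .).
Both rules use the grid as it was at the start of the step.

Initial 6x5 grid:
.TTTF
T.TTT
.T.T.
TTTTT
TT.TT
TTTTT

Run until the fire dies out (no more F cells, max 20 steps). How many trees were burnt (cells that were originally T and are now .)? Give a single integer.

Step 1: +2 fires, +1 burnt (F count now 2)
Step 2: +2 fires, +2 burnt (F count now 2)
Step 3: +3 fires, +2 burnt (F count now 3)
Step 4: +1 fires, +3 burnt (F count now 1)
Step 5: +3 fires, +1 burnt (F count now 3)
Step 6: +3 fires, +3 burnt (F count now 3)
Step 7: +5 fires, +3 burnt (F count now 5)
Step 8: +2 fires, +5 burnt (F count now 2)
Step 9: +1 fires, +2 burnt (F count now 1)
Step 10: +0 fires, +1 burnt (F count now 0)
Fire out after step 10
Initially T: 23, now '.': 29
Total burnt (originally-T cells now '.'): 22

Answer: 22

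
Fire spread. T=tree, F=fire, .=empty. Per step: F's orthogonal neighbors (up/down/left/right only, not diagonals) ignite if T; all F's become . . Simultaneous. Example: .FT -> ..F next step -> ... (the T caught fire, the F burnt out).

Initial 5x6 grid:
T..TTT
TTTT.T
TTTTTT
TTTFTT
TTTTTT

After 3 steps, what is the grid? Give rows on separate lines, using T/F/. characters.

Step 1: 4 trees catch fire, 1 burn out
  T..TTT
  TTTT.T
  TTTFTT
  TTF.FT
  TTTFTT
Step 2: 7 trees catch fire, 4 burn out
  T..TTT
  TTTF.T
  TTF.FT
  TF...F
  TTF.FT
Step 3: 7 trees catch fire, 7 burn out
  T..FTT
  TTF..T
  TF...F
  F.....
  TF...F

T..FTT
TTF..T
TF...F
F.....
TF...F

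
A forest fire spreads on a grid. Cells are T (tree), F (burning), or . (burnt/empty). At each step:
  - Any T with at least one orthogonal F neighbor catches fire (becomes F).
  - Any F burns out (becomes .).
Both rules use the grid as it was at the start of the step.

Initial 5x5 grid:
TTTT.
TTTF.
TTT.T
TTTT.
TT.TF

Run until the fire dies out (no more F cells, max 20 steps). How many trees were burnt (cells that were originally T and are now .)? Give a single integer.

Step 1: +3 fires, +2 burnt (F count now 3)
Step 2: +4 fires, +3 burnt (F count now 4)
Step 3: +4 fires, +4 burnt (F count now 4)
Step 4: +3 fires, +4 burnt (F count now 3)
Step 5: +2 fires, +3 burnt (F count now 2)
Step 6: +1 fires, +2 burnt (F count now 1)
Step 7: +0 fires, +1 burnt (F count now 0)
Fire out after step 7
Initially T: 18, now '.': 24
Total burnt (originally-T cells now '.'): 17

Answer: 17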